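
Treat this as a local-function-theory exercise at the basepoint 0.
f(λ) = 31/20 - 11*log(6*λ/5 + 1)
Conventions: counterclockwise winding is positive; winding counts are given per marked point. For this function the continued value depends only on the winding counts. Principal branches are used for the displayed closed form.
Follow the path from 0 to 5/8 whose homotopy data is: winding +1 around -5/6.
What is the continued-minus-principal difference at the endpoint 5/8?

Continued minus principal equals -(22)*pi*i.

The rational part is single-valued and drops out of the difference; each branch term changes only by its own monodromy.
(-11)*log(1 - λ/(-5/6)): each positive loop around -5/6 adds 2*pi*i to the log, so winding +1 contributes (-11)*(1)*2*pi*i = -(22)*pi*i.
Summing the contributions at λ = 5/8 gives -(22)*pi*i.


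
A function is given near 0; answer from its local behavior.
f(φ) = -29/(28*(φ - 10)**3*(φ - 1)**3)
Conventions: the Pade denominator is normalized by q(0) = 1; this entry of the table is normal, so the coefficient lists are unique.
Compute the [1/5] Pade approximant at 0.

The Pade approximant has numerator coefficients [-29/28000, -29/924000]; denominator coefficients [1, -1079/330, 383/100, -20591/11000, 499/1500, -29/1375].

Taylor coefficients needed (expand at 0): a_0 = -29/28000, a_1 = -957/280000, a_2 = -2523/350000, a_3 = -34771/2800000, a_4 = -1066707/56000000, a_5 = -75877659/2800000000, a_6 = -511990041/14000000000.
Write the denominator as Q(φ) = 1 + q1*φ + q2*φ^2 + q3*φ^3 + q4*φ^4 + q5*φ^5. Requiring Q*f - P = O(φ^7) with deg P <= 1 kills the coefficients of φ^2..φ^6 in Q*f:
  φ^2: a_2 + q1*a_1 + q2*a_0 = 0, i.e. -2523/350000 + (-957/280000)*q1 + (-29/28000)*q2 = 0.
  φ^3: a_3 + q1*a_2 + q2*a_1 + q3*a_0 = 0, i.e. -34771/2800000 + (-2523/350000)*q1 + (-957/280000)*q2 + (-29/28000)*q3 = 0.
  φ^4: a_4 + q1*a_3 + q2*a_2 + q3*a_1 + q4*a_0 = 0, i.e. -1066707/56000000 + (-34771/2800000)*q1 + (-2523/350000)*q2 + (-957/280000)*q3 + (-29/28000)*q4 = 0.
  φ^5: a_5 + q1*a_4 + q2*a_3 + q3*a_2 + q4*a_1 + q5*a_0 = 0, i.e. -75877659/2800000000 + (-1066707/56000000)*q1 + (-34771/2800000)*q2 + (-2523/350000)*q3 + (-957/280000)*q4 + (-29/28000)*q5 = 0.
  φ^6: a_6 + q1*a_5 + q2*a_4 + q3*a_3 + q4*a_2 + q5*a_1 = 0, i.e. -511990041/14000000000 + (-75877659/2800000000)*q1 + (-1066707/56000000)*q2 + (-34771/2800000)*q3 + (-2523/350000)*q4 + (-957/280000)*q5 = 0.
Solving this linear system: q1 = -1079/330, q2 = 383/100, q3 = -20591/11000, q4 = 499/1500, q5 = -29/1375.
The numerator is Q*f truncated at degree 1: P0 = a_0 = -29/28000; P1 = a_1 + q1*a_0 = -29/924000.


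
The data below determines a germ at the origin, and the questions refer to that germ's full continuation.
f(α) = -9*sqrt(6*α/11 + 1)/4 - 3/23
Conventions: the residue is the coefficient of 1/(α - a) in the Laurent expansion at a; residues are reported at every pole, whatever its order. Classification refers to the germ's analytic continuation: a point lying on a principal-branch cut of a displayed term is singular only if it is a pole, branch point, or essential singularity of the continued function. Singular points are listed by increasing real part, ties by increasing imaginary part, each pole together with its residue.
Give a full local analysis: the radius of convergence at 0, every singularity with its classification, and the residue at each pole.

Radius of convergence at 0: 11/6.
At -11/6: an algebraic (square-root) branch point.

Branch term (-9/4)*sqrt(1 - α/(-11/6)): its argument vanishes at α = -11/6, a square-root branch point, modulus 11/6.
The radius of convergence is the smallest modulus among the singular points: 11/6.


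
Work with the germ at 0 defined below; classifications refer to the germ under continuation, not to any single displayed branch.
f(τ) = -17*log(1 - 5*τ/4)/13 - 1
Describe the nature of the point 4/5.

The term (-17/13)*log(1 - τ/(4/5)) has argument 1 - 4/5/(4/5) = 0 at 4/5: a logarithmic (infinitely-sheeted) branch point; the remaining terms are analytic or single-valued there.

The point is a logarithmic branch point.


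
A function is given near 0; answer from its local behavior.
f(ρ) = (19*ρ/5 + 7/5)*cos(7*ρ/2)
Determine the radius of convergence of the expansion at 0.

The factor cos(7*ρ/2) is entire and contributes no finite singular point.
The polynomial part has no poles.
No finite singular points: the Taylor series at 0 converges everywhere.

The radius of convergence is infinite.


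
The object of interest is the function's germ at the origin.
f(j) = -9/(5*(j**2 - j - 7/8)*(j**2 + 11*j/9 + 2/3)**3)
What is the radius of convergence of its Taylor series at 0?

Denominator factor (j**2 + 11*j/9 + 2/3)^3: discriminant -95/81, complex-conjugate roots (-11/18) + ((1/18)*sqrt(95))*i and (-11/18) - ((1/18)*sqrt(95))*i; poles of order 3, moduli (1/3)*sqrt(6) and (1/3)*sqrt(6).
Denominator factor (j**2 - j - 7/8): discriminant 9/2, real irrational roots 1/2 + (3/4)*sqrt(2) and 1/2 - (3/4)*sqrt(2); poles of order 1, moduli 1/2 + (3/4)*sqrt(2) and -1/2 + (3/4)*sqrt(2).
The radius of convergence is the smallest modulus among the singular points: -1/2 + (3/4)*sqrt(2).

The radius of convergence is -1/2 + (3/4)*sqrt(2).


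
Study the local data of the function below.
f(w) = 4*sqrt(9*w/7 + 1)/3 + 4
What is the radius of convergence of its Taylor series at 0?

The radius of convergence is 7/9.

Branch term (4/3)*sqrt(1 - w/(-7/9)): its argument vanishes at w = -7/9, a square-root branch point, modulus 7/9.
The radius of convergence is the smallest modulus among the singular points: 7/9.


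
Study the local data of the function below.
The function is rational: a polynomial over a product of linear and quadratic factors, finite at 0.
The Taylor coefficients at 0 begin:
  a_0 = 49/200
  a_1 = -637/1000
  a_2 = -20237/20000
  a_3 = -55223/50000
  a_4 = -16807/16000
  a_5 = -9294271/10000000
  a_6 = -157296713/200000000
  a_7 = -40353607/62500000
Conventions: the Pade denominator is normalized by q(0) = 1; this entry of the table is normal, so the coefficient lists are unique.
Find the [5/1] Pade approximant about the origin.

Taylor coefficients needed (read off): a_0 = 49/200, a_1 = -637/1000, a_2 = -20237/20000, a_3 = -55223/50000, a_4 = -16807/16000, a_5 = -9294271/10000000, a_6 = -157296713/200000000.
Write the denominator as Q(ε) = 1 + q1*ε. Requiring Q*f - P = O(ε^7) with deg P <= 5 kills the coefficients of ε^6..ε^6 in Q*f:
  ε^6: a_6 + q1*a_5 = 0, i.e. -157296713/200000000 + (-9294271/10000000)*q1 = 0.
Solving this linear system: q1 = -1337/1580.
The numerator is Q*f truncated at degree 5: P0 = a_0 = 49/200; P1 = a_1 + q1*a_0 = -53361/63200; P2 = a_2 + q1*a_1 = -373527/790000; P3 = a_3 + q1*a_2 = -7844067/31600000; P4 = a_4 + q1*a_3 = -18302823/158000000; P5 = a_5 + q1*a_4 = -128119761/3160000000.

The Pade approximant has numerator coefficients [49/200, -53361/63200, -373527/790000, -7844067/31600000, -18302823/158000000, -128119761/3160000000]; denominator coefficients [1, -1337/1580].


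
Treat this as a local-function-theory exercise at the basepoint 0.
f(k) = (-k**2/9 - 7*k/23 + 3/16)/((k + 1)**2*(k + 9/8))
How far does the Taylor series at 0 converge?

The radius of convergence is 1.

Denominator factor (k + 9/8): pole of order 1 at -9/8, modulus 9/8.
Denominator factor (k + 1)^2: pole of order 2 at -1, modulus 1.
The radius of convergence is the smallest modulus among the singular points: 1.


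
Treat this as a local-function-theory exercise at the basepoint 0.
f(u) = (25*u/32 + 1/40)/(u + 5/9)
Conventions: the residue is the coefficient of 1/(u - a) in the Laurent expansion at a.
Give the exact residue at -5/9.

The residue is -589/1440.

At the order-1 pole -5/9 set g(u) = (u - (-5/9))*f(u) = 25*u/32 + 1/40.
Simple pole: residue = g(a) at a = -5/9, which is -589/1440.


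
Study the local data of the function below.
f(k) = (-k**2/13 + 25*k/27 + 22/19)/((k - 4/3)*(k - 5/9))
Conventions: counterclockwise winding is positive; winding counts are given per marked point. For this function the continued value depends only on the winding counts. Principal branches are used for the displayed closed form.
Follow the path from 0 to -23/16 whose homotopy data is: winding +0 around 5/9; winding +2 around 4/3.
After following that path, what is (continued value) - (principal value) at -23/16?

The function is rational, hence single-valued: continuing it around any pole returns the same value, so the difference is 0.

Continued minus principal equals 0.


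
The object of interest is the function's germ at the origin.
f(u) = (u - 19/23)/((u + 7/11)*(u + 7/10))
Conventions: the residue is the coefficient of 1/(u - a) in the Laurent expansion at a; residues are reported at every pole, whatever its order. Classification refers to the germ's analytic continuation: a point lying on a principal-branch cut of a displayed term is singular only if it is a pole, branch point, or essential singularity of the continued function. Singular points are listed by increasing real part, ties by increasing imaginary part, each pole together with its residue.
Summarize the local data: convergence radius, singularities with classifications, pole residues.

Radius of convergence at 0: 7/11.
At -7/10: a pole of order 1; residue 3861/161.
At -7/11: a pole of order 1; residue -3700/161.

Denominator factor (u + 7/11): pole of order 1 at -7/11, modulus 7/11.
Denominator factor (u + 7/10): pole of order 1 at -7/10, modulus 7/10.
The radius of convergence is the smallest modulus among the singular points: 7/11.
At the order-1 pole -7/10 set g(u) = (u - (-7/10))*f(u) = (u - 19/23)/(u + 7/11).
Simple pole: residue = g(a) at a = -7/10, which is 3861/161.
At the order-1 pole -7/11 set g(u) = (u - (-7/11))*f(u) = (u - 19/23)/(u + 7/10).
Simple pole: residue = g(a) at a = -7/11, which is -3700/161.
List the singular points by increasing real part (a conjugate pair: the negative imaginary part first).


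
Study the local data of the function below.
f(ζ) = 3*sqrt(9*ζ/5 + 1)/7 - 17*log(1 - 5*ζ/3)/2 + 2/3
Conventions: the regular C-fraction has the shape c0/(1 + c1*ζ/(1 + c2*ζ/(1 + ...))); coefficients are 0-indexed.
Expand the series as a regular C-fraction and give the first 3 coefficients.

The regular C-fraction coefficients are [23/21, -1528/115, 52663867/4217280].

Taylor coefficients (expand at 0): a_0 = 23/21, a_1 = 1528/105, a_2 = 146563/12600.
c0 = a_0 = 23/21. Peel one level at a time: if S = 1 + c*ζ/S' with S'(0) = 1, then c is the ζ-coefficient of S and S' = c*ζ/(S - 1).
S_1 = c0/f = 1 + (-1528/115)*ζ + (52663867/317400)*ζ^2 + ...; c1 = -1528/115.
S_2 = c1*ζ/(S_1 - 1) = 1 + (52663867/4217280)*ζ + ...; c2 = 52663867/4217280.


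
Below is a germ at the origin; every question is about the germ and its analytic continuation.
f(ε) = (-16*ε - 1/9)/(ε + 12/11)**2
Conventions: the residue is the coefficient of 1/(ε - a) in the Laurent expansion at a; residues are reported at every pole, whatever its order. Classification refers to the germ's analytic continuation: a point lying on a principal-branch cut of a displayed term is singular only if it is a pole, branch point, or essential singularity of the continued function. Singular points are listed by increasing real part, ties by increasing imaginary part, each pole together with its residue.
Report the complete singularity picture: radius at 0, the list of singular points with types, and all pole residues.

Radius of convergence at 0: 12/11.
At -12/11: a pole of order 2; residue -16.

Denominator factor (ε + 12/11)^2: pole of order 2 at -12/11, modulus 12/11.
The radius of convergence is the smallest modulus among the singular points: 12/11.
At the order-2 pole -12/11 set g(ε) = (ε - (-12/11))^2*f(ε) = -16*ε - 1/9.
Order-2 pole: residue = g'(a); g'(-12/11) = -16, so the residue is -16.


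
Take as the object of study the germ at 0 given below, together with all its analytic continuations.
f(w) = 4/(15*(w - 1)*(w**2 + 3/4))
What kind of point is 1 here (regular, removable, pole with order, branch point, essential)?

The point is a pole of order 1.

The denominator factor w - 1 vanishes at 1 and appears to the power 1; the numerator there equals 4/15, nonzero, and no other factor vanishes.
Hence a pole whose order is the multiplicity, 1.


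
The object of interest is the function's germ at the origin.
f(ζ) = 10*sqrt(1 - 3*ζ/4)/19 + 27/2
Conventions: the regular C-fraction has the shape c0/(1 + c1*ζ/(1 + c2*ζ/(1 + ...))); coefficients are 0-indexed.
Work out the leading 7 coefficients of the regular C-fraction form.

The regular C-fraction coefficients are [533/38, 15/1066, -1719/8528, -533/3056, -613/3056, -1719/9808, -1959/9808].

Taylor coefficients (expand at 0): a_0 = 533/38, a_1 = -15/76, a_2 = -45/1216, a_3 = -135/9728, a_4 = -2025/311296, a_5 = -8505/2490368, a_6 = -76545/39845888.
c0 = a_0 = 533/38. Peel one level at a time: if S = 1 + c*ζ/S' with S'(0) = 1, then c is the ζ-coefficient of S and S' = c*ζ/(S - 1).
S_1 = c0/f = 1 + (15/1066)*ζ + (25785/9090848)*ζ^2 + ...; c1 = 15/1066.
S_2 = c1*ζ/(S_1 - 1) = 1 + (-1719/8528)*ζ + (-9/256)*ζ^2 + ...; c2 = -1719/8528.
S_3 = c2*ζ/(S_2 - 1) = 1 + (-533/3056)*ζ + (-326729/9339136)*ζ^2 + ...; c3 = -533/3056.
S_4 = c3*ζ/(S_3 - 1) = 1 + (-613/3056)*ζ + (-9/256)*ζ^2 + ...; c4 = -613/3056.
S_5 = c4*ζ/(S_4 - 1) = 1 + (-1719/9808)*ζ + (-3367521/96196864)*ζ^2 + ...; c5 = -1719/9808.
S_6 = c5*ζ/(S_5 - 1) = 1 + (-1959/9808)*ζ + ...; c6 = -1959/9808.


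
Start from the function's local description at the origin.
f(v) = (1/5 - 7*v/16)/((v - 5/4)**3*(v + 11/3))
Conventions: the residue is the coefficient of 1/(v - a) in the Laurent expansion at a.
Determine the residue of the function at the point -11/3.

The residue is -15588/1026895.

At the order-1 pole -11/3 set g(v) = (v - (-11/3))*f(v) = (1/5 - 7*v/16)/(v - 5/4)**3.
Simple pole: residue = g(a) at a = -11/3, which is -15588/1026895.


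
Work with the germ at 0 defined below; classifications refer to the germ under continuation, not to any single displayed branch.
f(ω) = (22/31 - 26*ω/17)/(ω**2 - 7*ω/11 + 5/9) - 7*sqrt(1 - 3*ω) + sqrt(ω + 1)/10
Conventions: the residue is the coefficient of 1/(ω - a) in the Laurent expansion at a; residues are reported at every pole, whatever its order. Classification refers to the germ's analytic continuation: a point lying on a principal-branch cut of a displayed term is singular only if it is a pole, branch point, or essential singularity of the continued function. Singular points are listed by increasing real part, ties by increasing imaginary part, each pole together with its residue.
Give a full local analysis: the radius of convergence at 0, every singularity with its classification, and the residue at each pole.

Denominator factor (ω**2 - 7*ω/11 + 5/9): discriminant -1979/1089, complex-conjugate roots (7/22) + ((1/66)*sqrt(1979))*i and (7/22) - ((1/66)*sqrt(1979))*i; poles of order 1, moduli (1/3)*sqrt(5) and (1/3)*sqrt(5).
Branch term (1/10)*sqrt(1 - ω/(-1)): its argument vanishes at ω = -1, a square-root branch point, modulus 1.
Branch term (-7)*sqrt(1 - ω/(1/3)): its argument vanishes at ω = 1/3, a square-root branch point, modulus 1/3.
The radius of convergence is the smallest modulus among the singular points: 1/3.
The branch terms are analytic at (7/22) - ((1/66)*sqrt(1979))*i and contribute nothing to the residue; only the rational part matters.
The factor ω**2 - 7*ω/11 + 5/9 splits as (ω - a)(ω - a') with a = (7/22) - ((1/66)*sqrt(1979))*i, a' = (7/22) + ((1/66)*sqrt(1979))*i. At the order-1 pole a set g(ω) = (ω - a)*(rational part) = [22/31 - 26*ω/17] / (ω - a').
Simple pole: residue = g(a) at a = (7/22) - ((1/66)*sqrt(1979))*i, which is (-13/17) + ((3879/1042933)*sqrt(1979))*i.
The branch terms are analytic at (7/22) + ((1/66)*sqrt(1979))*i and contribute nothing to the residue; only the rational part matters.
The factor ω**2 - 7*ω/11 + 5/9 splits as (ω - a)(ω - a') with a = (7/22) + ((1/66)*sqrt(1979))*i, a' = (7/22) - ((1/66)*sqrt(1979))*i. At the order-1 pole a set g(ω) = (ω - a)*(rational part) = [22/31 - 26*ω/17] / (ω - a').
Simple pole: residue = g(a) at a = (7/22) + ((1/66)*sqrt(1979))*i, which is (-13/17) - ((3879/1042933)*sqrt(1979))*i.
List the singular points by increasing real part (a conjugate pair: the negative imaginary part first).

Radius of convergence at 0: 1/3.
At -1: an algebraic (square-root) branch point.
At (7/22) - ((1/66)*sqrt(1979))*i: a pole of order 1; residue (-13/17) + ((3879/1042933)*sqrt(1979))*i.
At (7/22) + ((1/66)*sqrt(1979))*i: a pole of order 1; residue (-13/17) - ((3879/1042933)*sqrt(1979))*i.
At 1/3: an algebraic (square-root) branch point.


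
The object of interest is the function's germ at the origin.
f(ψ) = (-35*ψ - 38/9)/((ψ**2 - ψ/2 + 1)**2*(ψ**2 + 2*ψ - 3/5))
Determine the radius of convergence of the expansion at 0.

The radius of convergence is -1 + (2/5)*sqrt(10).

Denominator factor (ψ**2 - ψ/2 + 1)^2: discriminant -15/4, complex-conjugate roots (1/4) + ((1/4)*sqrt(15))*i and (1/4) - ((1/4)*sqrt(15))*i; poles of order 2, moduli 1 and 1.
Denominator factor (ψ**2 + 2*ψ - 3/5): discriminant 32/5, real irrational roots -1 + (2/5)*sqrt(10) and -1 - (2/5)*sqrt(10); poles of order 1, moduli -1 + (2/5)*sqrt(10) and 1 + (2/5)*sqrt(10).
The radius of convergence is the smallest modulus among the singular points: -1 + (2/5)*sqrt(10).


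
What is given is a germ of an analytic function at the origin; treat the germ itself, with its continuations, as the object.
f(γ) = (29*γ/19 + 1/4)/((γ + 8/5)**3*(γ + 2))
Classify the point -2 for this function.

The point is a pole of order 1.

The denominator factor γ + 2 vanishes at -2 and appears to the power 1; the numerator there equals -213/76, nonzero, and no other factor vanishes.
Hence a pole whose order is the multiplicity, 1.


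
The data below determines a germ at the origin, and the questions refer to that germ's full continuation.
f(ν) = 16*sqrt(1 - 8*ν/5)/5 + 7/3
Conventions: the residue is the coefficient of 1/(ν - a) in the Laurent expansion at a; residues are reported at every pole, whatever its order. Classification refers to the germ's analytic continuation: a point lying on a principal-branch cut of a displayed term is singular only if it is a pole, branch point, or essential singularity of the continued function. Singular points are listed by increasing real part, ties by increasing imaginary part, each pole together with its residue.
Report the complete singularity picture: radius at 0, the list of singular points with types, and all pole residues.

Radius of convergence at 0: 5/8.
At 5/8: an algebraic (square-root) branch point.

Branch term (16/5)*sqrt(1 - ν/(5/8)): its argument vanishes at ν = 5/8, a square-root branch point, modulus 5/8.
The radius of convergence is the smallest modulus among the singular points: 5/8.


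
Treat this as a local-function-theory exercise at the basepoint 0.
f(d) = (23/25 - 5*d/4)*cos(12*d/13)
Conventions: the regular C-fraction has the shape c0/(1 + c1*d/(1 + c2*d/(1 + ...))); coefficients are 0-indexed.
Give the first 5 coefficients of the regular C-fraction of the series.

Taylor coefficients (expand at 0): a_0 = 23/25, a_1 = -5/4, a_2 = -1656/4225, a_3 = 90/169, a_4 = 19872/714025.
c0 = a_0 = 23/25. Peel one level at a time: if S = 1 + c*d/S' with S'(0) = 1, then c is the d-coefficient of S and S' = c*d/(S - 1).
S_1 = c0/f = 1 + (125/92)*d + (3250033/1430416)*d^2 + ...; c1 = 125/92.
S_2 = c1*d/(S_1 - 1) = 1 + (-3250033/1943500)*d + (234002376/446265625)*d^2 + ...; c2 = -3250033/1943500.
S_3 = c2*d/(S_2 - 1) = 1 + (6624/21125)*d + (-36564480/549255577)*d^2 + ...; c3 = 6624/21125.
S_4 = c3*d/(S_3 - 1) = 1 + (690000/3250033)*d + ...; c4 = 690000/3250033.

The regular C-fraction coefficients are [23/25, 125/92, -3250033/1943500, 6624/21125, 690000/3250033].


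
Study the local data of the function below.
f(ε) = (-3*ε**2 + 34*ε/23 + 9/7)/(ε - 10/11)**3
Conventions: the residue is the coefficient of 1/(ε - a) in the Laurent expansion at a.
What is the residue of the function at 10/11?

At the order-3 pole 10/11 set g(ε) = (ε - (10/11))^3*f(ε) = -3*ε**2 + 34*ε/23 + 9/7.
Order-3 pole: residue = g''(a)/2; g''(10/11) = -6, so the residue is -3.

The residue is -3.


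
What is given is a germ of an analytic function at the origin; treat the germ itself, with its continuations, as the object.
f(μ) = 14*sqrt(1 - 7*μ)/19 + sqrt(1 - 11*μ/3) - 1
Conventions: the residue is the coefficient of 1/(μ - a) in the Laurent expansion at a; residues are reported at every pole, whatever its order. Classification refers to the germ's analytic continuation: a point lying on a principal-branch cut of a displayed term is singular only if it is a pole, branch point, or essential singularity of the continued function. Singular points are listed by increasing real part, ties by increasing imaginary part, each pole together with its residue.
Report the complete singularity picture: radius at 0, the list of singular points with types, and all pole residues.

Branch term (14/19)*sqrt(1 - μ/(1/7)): its argument vanishes at μ = 1/7, a square-root branch point, modulus 1/7.
Branch term (1)*sqrt(1 - μ/(3/11)): its argument vanishes at μ = 3/11, a square-root branch point, modulus 3/11.
The radius of convergence is the smallest modulus among the singular points: 1/7.
List the singular points by increasing real part (a conjugate pair: the negative imaginary part first).

Radius of convergence at 0: 1/7.
At 1/7: an algebraic (square-root) branch point.
At 3/11: an algebraic (square-root) branch point.


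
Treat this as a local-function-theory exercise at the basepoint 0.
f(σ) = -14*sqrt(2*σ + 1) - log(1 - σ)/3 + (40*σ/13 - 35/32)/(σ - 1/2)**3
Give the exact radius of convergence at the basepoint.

The radius of convergence is 1/2.

Denominator factor (σ - 1/2)^3: pole of order 3 at 1/2, modulus 1/2.
Branch term (-14)*sqrt(1 - σ/(-1/2)): its argument vanishes at σ = -1/2, a square-root branch point, modulus 1/2.
Branch term (-1/3)*log(1 - σ/(1)): its argument vanishes at σ = 1, a logarithmic branch point, modulus 1.
The radius of convergence is the smallest modulus among the singular points: 1/2.


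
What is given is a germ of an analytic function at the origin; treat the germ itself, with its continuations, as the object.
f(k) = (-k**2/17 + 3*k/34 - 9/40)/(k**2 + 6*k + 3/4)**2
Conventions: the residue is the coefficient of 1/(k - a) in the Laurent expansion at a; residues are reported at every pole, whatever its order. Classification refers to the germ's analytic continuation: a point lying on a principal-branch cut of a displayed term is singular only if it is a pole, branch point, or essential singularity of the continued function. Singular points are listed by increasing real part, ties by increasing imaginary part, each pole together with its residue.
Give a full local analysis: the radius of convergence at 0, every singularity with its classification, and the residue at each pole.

Radius of convergence at 0: 3 - (1/2)*sqrt(33).
At -3 - (1/2)*sqrt(33): a pole of order 2; residue -(1/1020)*sqrt(33).
At -3 + (1/2)*sqrt(33): a pole of order 2; residue (1/1020)*sqrt(33).


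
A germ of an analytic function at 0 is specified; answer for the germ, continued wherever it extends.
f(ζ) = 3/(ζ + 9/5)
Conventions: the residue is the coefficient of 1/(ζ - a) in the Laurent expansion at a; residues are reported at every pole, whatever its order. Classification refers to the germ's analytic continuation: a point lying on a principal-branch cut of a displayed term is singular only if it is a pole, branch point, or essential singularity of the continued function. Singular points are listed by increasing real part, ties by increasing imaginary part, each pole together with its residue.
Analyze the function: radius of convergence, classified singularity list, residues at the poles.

Radius of convergence at 0: 9/5.
At -9/5: a pole of order 1; residue 3.

Denominator factor (ζ + 9/5): pole of order 1 at -9/5, modulus 9/5.
The radius of convergence is the smallest modulus among the singular points: 9/5.
At the order-1 pole -9/5 set g(ζ) = (ζ - (-9/5))*f(ζ) = 3.
Simple pole: residue = g(a) at a = -9/5, which is 3.


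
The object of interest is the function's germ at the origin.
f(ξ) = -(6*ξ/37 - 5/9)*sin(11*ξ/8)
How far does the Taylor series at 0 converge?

The radius of convergence is infinite.

The factor -sin(11*ξ/8) is entire and contributes no finite singular point.
The polynomial part has no poles.
No finite singular points: the Taylor series at 0 converges everywhere.


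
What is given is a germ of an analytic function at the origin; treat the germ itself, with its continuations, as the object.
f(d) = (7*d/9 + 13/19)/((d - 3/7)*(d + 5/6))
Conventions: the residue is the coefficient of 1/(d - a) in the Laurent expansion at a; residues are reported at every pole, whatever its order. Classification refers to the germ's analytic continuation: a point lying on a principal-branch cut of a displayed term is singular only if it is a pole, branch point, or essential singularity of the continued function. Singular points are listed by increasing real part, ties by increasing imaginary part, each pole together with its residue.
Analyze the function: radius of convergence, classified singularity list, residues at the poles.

Radius of convergence at 0: 3/7.
At -5/6: a pole of order 1; residue -259/9063.
At 3/7: a pole of order 1; residue 812/1007.

Denominator factor (d + 5/6): pole of order 1 at -5/6, modulus 5/6.
Denominator factor (d - 3/7): pole of order 1 at 3/7, modulus 3/7.
The radius of convergence is the smallest modulus among the singular points: 3/7.
At the order-1 pole -5/6 set g(d) = (d - (-5/6))*f(d) = (7*d/9 + 13/19)/(d - 3/7).
Simple pole: residue = g(a) at a = -5/6, which is -259/9063.
At the order-1 pole 3/7 set g(d) = (d - (3/7))*f(d) = (7*d/9 + 13/19)/(d + 5/6).
Simple pole: residue = g(a) at a = 3/7, which is 812/1007.
List the singular points by increasing real part (a conjugate pair: the negative imaginary part first).


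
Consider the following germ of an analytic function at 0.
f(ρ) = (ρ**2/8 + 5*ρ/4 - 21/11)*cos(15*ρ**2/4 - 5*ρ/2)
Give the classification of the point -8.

The point is a regular point.

There is no denominator, hence no pole anywhere.
The factor cos(15*ρ**2/4 - 5*ρ/2) is entire.
So the germ continues analytically to -8.


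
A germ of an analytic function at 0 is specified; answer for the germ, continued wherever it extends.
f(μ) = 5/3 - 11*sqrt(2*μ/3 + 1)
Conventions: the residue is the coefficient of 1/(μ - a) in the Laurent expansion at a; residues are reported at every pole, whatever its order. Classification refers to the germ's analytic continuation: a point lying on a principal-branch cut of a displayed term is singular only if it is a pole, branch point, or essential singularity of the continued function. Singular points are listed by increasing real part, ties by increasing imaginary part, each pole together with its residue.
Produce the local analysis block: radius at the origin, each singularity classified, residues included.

Branch term (-11)*sqrt(1 - μ/(-3/2)): its argument vanishes at μ = -3/2, a square-root branch point, modulus 3/2.
The radius of convergence is the smallest modulus among the singular points: 3/2.

Radius of convergence at 0: 3/2.
At -3/2: an algebraic (square-root) branch point.


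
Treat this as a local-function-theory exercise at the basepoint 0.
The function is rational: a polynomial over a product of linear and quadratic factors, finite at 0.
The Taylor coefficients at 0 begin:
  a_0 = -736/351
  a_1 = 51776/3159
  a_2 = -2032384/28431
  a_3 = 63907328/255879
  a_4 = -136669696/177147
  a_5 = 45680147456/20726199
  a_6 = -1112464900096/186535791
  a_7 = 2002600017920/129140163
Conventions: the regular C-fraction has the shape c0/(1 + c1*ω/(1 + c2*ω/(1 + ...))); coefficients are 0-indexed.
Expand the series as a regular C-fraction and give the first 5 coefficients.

Taylor coefficients (read off): a_0 = -736/351, a_1 = 51776/3159, a_2 = -2032384/28431, a_3 = 63907328/255879, a_4 = -136669696/177147.
c0 = a_0 = -736/351. Peel one level at a time: if S = 1 + c*ω/S' with S'(0) = 1, then c is the ω-coefficient of S and S' = c*ω/(S - 1).
S_1 = c0/f = 1 + (1618/207)*ω + (128572/4761)*ω^2 + ...; c1 = 1618/207.
S_2 = c1*ω/(S_1 - 1) = 1 + (-64286/18607)*ω + (2476728/654481)*ω^2 + ...; c2 = -64286/18607.
S_3 = c2*ω/(S_2 - 1) = 1 + (28482372/26003687)*ω + (376761620/1033172449)*ω^2 + ...; c3 = 28482372/26003687.
S_4 = c3*ω/(S_3 - 1) = 1 + (-3313045115/9951183513)*ω + ...; c4 = -3313045115/9951183513.

The regular C-fraction coefficients are [-736/351, 1618/207, -64286/18607, 28482372/26003687, -3313045115/9951183513].


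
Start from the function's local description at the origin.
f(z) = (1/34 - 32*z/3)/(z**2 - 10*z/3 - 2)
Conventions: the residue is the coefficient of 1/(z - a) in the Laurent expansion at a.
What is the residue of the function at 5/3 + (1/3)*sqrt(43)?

The factor z**2 - 10*z/3 - 2 splits as (z - a)(z - a') with a = 5/3 + (1/3)*sqrt(43), a' = 5/3 - (1/3)*sqrt(43). At the order-1 pole a set g(z) = (z - a)*f(z) = [1/34 - 32*z/3] / (z - a').
Simple pole: residue = g(a) at a = 5/3 + (1/3)*sqrt(43), which is -16/3 - (5431/8772)*sqrt(43).

The residue is -16/3 - (5431/8772)*sqrt(43).


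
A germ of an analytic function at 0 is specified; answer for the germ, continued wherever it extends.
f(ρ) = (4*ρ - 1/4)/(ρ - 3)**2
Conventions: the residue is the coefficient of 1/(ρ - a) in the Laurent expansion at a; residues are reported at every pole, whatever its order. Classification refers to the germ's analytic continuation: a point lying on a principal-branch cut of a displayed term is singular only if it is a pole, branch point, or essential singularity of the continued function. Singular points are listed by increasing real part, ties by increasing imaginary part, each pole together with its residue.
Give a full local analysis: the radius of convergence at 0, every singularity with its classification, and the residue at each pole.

Radius of convergence at 0: 3.
At 3: a pole of order 2; residue 4.

Denominator factor (ρ - 3)^2: pole of order 2 at 3, modulus 3.
The radius of convergence is the smallest modulus among the singular points: 3.
At the order-2 pole 3 set g(ρ) = (ρ - (3))^2*f(ρ) = 4*ρ - 1/4.
Order-2 pole: residue = g'(a); g'(3) = 4, so the residue is 4.


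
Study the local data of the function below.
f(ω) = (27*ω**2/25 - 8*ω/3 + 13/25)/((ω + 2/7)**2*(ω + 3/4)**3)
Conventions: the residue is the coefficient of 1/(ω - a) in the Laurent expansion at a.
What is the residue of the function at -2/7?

The residue is -259761152/2142075.

At the order-2 pole -2/7 set g(ω) = (ω - (-2/7))^2*f(ω) = (27*ω**2/25 - 8*ω/3 + 13/25)/(ω + 3/4)**3.
Order-2 pole: residue = g'(a); g'(-2/7) = -259761152/2142075, so the residue is -259761152/2142075.


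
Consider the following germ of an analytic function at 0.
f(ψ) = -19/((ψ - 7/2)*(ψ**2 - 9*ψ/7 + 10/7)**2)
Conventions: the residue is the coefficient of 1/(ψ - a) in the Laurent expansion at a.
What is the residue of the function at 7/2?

The residue is -14896/66049.

At the order-1 pole 7/2 set g(ψ) = (ψ - (7/2))*f(ψ) = -19/(ψ**2 - 9*ψ/7 + 10/7)**2.
Simple pole: residue = g(a) at a = 7/2, which is -14896/66049.


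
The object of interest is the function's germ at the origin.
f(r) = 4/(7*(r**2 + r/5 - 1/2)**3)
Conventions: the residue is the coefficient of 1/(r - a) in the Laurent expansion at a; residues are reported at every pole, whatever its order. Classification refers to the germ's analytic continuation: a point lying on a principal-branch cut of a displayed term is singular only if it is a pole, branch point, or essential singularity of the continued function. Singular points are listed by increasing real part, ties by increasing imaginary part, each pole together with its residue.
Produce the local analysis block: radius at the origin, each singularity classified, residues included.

Radius of convergence at 0: -1/10 + (1/10)*sqrt(51).
At -1/10 - (1/10)*sqrt(51): a pole of order 3; residue -(25000/309519)*sqrt(51).
At -1/10 + (1/10)*sqrt(51): a pole of order 3; residue (25000/309519)*sqrt(51).

Denominator factor (r**2 + r/5 - 1/2)^3: discriminant 51/25, real irrational roots -1/10 + (1/10)*sqrt(51) and -1/10 - (1/10)*sqrt(51); poles of order 3, moduli -1/10 + (1/10)*sqrt(51) and 1/10 + (1/10)*sqrt(51).
The radius of convergence is the smallest modulus among the singular points: -1/10 + (1/10)*sqrt(51).
The factor r**2 + r/5 - 1/2 splits as (r - a)(r - a') with a = -1/10 - (1/10)*sqrt(51), a' = -1/10 + (1/10)*sqrt(51). At the order-3 pole a set g(r) = (r - a)^3*f(r) = [4/7] / (r - a')^3.
Order-3 pole: residue = g''(a)/2; g''(-1/10 - (1/10)*sqrt(51)) = -(50000/309519)*sqrt(51), so the residue is -(25000/309519)*sqrt(51).
The factor r**2 + r/5 - 1/2 splits as (r - a)(r - a') with a = -1/10 + (1/10)*sqrt(51), a' = -1/10 - (1/10)*sqrt(51). At the order-3 pole a set g(r) = (r - a)^3*f(r) = [4/7] / (r - a')^3.
Order-3 pole: residue = g''(a)/2; g''(-1/10 + (1/10)*sqrt(51)) = (50000/309519)*sqrt(51), so the residue is (25000/309519)*sqrt(51).
List the singular points by increasing real part (a conjugate pair: the negative imaginary part first).


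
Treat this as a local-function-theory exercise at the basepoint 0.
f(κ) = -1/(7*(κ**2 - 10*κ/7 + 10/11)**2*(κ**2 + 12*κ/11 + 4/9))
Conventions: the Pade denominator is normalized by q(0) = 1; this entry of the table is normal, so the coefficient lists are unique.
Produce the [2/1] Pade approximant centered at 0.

Taylor coefficients needed (expand at 0): a_0 = -1089/2800, a_1 = -5247/19600, a_2 = -1353951/2744000, a_3 = -5009913/26411000.
Write the denominator as Q(κ) = 1 + q1*κ. Requiring Q*f - P = O(κ^4) with deg P <= 2 kills the coefficients of κ^3..κ^3 in Q*f:
  κ^3: a_3 + q1*a_2 = 0, i.e. -5009913/26411000 + (-1353951/2744000)*q1 = 0.
Solving this linear system: q1 = -4453256/11583803.
The numerator is Q*f truncated at degree 2: P0 = a_0 = -1089/2800; P1 = a_1 + q1*a_0 = -348481089/2948604400; P2 = a_2 + q1*a_1 = -161202972249/412804616000.

The Pade approximant has numerator coefficients [-1089/2800, -348481089/2948604400, -161202972249/412804616000]; denominator coefficients [1, -4453256/11583803].


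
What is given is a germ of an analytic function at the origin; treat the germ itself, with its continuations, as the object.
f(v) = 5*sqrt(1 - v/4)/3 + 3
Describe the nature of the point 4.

The term (5/3)*sqrt(1 - v/(4)) has argument 1 - 4/(4) = 0 at 4: a square-root (algebraic, two-sheeted) branch point; the remaining terms are analytic or single-valued there.

The point is an algebraic (square-root) branch point.


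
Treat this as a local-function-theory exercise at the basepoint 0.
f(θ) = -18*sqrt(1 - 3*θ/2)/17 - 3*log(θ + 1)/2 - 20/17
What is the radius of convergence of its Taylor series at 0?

The radius of convergence is 2/3.

Branch term (-3/2)*log(1 - θ/(-1)): its argument vanishes at θ = -1, a logarithmic branch point, modulus 1.
Branch term (-18/17)*sqrt(1 - θ/(2/3)): its argument vanishes at θ = 2/3, a square-root branch point, modulus 2/3.
The radius of convergence is the smallest modulus among the singular points: 2/3.


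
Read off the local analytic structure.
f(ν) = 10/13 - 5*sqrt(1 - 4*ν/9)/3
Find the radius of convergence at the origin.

The radius of convergence is 9/4.

Branch term (-5/3)*sqrt(1 - ν/(9/4)): its argument vanishes at ν = 9/4, a square-root branch point, modulus 9/4.
The radius of convergence is the smallest modulus among the singular points: 9/4.


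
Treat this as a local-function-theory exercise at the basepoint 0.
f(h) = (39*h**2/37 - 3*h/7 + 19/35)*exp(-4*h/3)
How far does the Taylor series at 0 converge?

The factor exp(-4*h/3) is entire and contributes no finite singular point.
The polynomial part has no poles.
No finite singular points: the Taylor series at 0 converges everywhere.

The radius of convergence is infinite.


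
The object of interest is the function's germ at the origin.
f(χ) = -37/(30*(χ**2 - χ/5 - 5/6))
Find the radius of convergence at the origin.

Denominator factor (χ**2 - χ/5 - 5/6): discriminant 253/75, real irrational roots 1/10 + (1/30)*sqrt(759) and 1/10 - (1/30)*sqrt(759); poles of order 1, moduli 1/10 + (1/30)*sqrt(759) and -1/10 + (1/30)*sqrt(759).
The radius of convergence is the smallest modulus among the singular points: -1/10 + (1/30)*sqrt(759).

The radius of convergence is -1/10 + (1/30)*sqrt(759).


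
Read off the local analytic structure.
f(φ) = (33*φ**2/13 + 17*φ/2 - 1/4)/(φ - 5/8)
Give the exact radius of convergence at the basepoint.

Denominator factor (φ - 5/8): pole of order 1 at 5/8, modulus 5/8.
The radius of convergence is the smallest modulus among the singular points: 5/8.

The radius of convergence is 5/8.


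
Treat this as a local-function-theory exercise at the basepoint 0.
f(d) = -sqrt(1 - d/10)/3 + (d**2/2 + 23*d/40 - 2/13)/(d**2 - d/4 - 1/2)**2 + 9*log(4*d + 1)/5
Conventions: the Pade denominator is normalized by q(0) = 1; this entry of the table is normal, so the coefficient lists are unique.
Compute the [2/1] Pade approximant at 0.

The Pade approximant has numerator coefficients [-37/39, 158014535/21443253, 203906076349/17154602400]; denominator coefficients [1, 32026813/10996540].

Taylor coefficients needed (expand at 0): a_0 = -37/39, a_1 = 7903/780, a_2 = -549827/31200, a_3 = 2463601/48000.
Write the denominator as Q(d) = 1 + q1*d. Requiring Q*f - P = O(d^4) with deg P <= 2 kills the coefficients of d^3..d^3 in Q*f:
  d^3: a_3 + q1*a_2 = 0, i.e. 2463601/48000 + (-549827/31200)*q1 = 0.
Solving this linear system: q1 = 32026813/10996540.
The numerator is Q*f truncated at degree 2: P0 = a_0 = -37/39; P1 = a_1 + q1*a_0 = 158014535/21443253; P2 = a_2 + q1*a_1 = 203906076349/17154602400.


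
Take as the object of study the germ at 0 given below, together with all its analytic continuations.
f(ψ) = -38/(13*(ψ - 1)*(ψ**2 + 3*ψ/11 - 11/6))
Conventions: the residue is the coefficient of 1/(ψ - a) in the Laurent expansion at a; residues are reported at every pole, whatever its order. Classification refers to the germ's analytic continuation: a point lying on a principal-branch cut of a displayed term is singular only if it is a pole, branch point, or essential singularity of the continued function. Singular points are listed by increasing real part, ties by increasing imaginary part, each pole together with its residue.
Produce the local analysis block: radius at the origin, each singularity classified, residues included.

Radius of convergence at 0: 1.
At -3/22 - (1/66)*sqrt(8067): a pole of order 1; residue -1254/481 + (31350/1293409)*sqrt(8067).
At 1: a pole of order 1; residue 2508/481.
At -3/22 + (1/66)*sqrt(8067): a pole of order 1; residue -1254/481 - (31350/1293409)*sqrt(8067).

Denominator factor (ψ**2 + 3*ψ/11 - 11/6): discriminant 2689/363, real irrational roots -3/22 + (1/66)*sqrt(8067) and -3/22 - (1/66)*sqrt(8067); poles of order 1, moduli -3/22 + (1/66)*sqrt(8067) and 3/22 + (1/66)*sqrt(8067).
Denominator factor (ψ - 1): pole of order 1 at 1, modulus 1.
The radius of convergence is the smallest modulus among the singular points: 1.
The factor ψ**2 + 3*ψ/11 - 11/6 splits as (ψ - a)(ψ - a') with a = -3/22 - (1/66)*sqrt(8067), a' = -3/22 + (1/66)*sqrt(8067). At the order-1 pole a set g(ψ) = (ψ - a)*f(ψ) = [-38/(13*(ψ - 1))] / (ψ - a').
Simple pole: residue = g(a) at a = -3/22 - (1/66)*sqrt(8067), which is -1254/481 + (31350/1293409)*sqrt(8067).
At the order-1 pole 1 set g(ψ) = (ψ - (1))*f(ψ) = -38/(13*(ψ**2 + 3*ψ/11 - 11/6)).
Simple pole: residue = g(a) at a = 1, which is 2508/481.
The factor ψ**2 + 3*ψ/11 - 11/6 splits as (ψ - a)(ψ - a') with a = -3/22 + (1/66)*sqrt(8067), a' = -3/22 - (1/66)*sqrt(8067). At the order-1 pole a set g(ψ) = (ψ - a)*f(ψ) = [-38/(13*(ψ - 1))] / (ψ - a').
Simple pole: residue = g(a) at a = -3/22 + (1/66)*sqrt(8067), which is -1254/481 - (31350/1293409)*sqrt(8067).
List the singular points by increasing real part (a conjugate pair: the negative imaginary part first).
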